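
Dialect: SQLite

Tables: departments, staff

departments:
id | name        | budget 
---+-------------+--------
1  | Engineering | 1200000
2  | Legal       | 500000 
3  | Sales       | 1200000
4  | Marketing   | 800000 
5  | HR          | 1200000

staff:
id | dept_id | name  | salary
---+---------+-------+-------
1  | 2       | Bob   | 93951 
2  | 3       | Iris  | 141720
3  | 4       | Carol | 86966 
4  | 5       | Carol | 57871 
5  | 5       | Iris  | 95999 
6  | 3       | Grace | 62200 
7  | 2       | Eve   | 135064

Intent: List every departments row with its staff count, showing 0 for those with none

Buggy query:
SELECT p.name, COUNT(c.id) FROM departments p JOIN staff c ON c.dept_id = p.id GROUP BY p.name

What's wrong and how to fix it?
Bug: INNER JOIN drops departments rows that have no matching staff rows

Fix: Switch to LEFT JOIN to retain unmatched parent rows

Corrected query:
SELECT p.name, COUNT(c.id) FROM departments p LEFT JOIN staff c ON c.dept_id = p.id GROUP BY p.name

Result:
name        | COUNT(c.id)
------------+------------
Engineering | 0          
HR          | 2          
Legal       | 2          
Marketing   | 1          
Sales       | 2          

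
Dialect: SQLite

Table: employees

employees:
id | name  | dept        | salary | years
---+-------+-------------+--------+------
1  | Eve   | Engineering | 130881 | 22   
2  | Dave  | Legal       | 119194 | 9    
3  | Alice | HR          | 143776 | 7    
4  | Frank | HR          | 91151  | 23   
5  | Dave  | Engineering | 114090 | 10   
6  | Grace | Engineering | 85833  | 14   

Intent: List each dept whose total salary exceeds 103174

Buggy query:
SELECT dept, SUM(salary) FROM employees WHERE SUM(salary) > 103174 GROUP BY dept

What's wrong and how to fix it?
Bug: SUM(salary) is an aggregate, but WHERE filters rows before aggregation

Fix: Use HAVING (which filters groups after aggregation) instead of WHERE

Corrected query:
SELECT dept, SUM(salary) FROM employees GROUP BY dept HAVING SUM(salary) > 103174

Result:
dept        | SUM(salary)
------------+------------
Engineering | 330804     
HR          | 234927     
Legal       | 119194     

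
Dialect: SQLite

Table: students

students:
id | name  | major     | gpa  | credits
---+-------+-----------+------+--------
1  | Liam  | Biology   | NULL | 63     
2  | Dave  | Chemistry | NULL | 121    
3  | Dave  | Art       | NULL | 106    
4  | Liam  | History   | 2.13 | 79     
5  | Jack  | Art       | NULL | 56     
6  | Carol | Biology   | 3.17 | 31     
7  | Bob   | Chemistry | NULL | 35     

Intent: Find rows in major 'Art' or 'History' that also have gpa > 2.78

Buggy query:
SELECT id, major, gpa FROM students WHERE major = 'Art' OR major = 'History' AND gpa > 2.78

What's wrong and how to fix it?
Bug: Without parentheses, AND is evaluated before OR, so the gpa filter only applies to the 'History' branch

Fix: Add parentheses around the OR so the AND applies to both alternatives

Corrected query:
SELECT id, major, gpa FROM students WHERE (major = 'Art' OR major = 'History') AND gpa > 2.78

Result:
(no rows)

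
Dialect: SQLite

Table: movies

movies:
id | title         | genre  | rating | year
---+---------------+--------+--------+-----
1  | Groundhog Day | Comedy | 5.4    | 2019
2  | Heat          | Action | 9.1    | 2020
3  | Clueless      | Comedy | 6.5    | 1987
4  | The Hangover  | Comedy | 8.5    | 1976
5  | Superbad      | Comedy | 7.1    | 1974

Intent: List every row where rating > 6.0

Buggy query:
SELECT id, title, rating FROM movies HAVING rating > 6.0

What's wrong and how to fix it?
Bug: This is a non-aggregate query (no GROUP BY, no aggregates), so in SQLite the HAVING clause is invalid here; a row-level condition belongs in WHERE

Fix: Use WHERE for row-level filtering

Corrected query:
SELECT id, title, rating FROM movies WHERE rating > 6.0

Result:
id | title        | rating
---+--------------+-------
2  | Heat         | 9.1   
3  | Clueless     | 6.5   
4  | The Hangover | 8.5   
5  | Superbad     | 7.1   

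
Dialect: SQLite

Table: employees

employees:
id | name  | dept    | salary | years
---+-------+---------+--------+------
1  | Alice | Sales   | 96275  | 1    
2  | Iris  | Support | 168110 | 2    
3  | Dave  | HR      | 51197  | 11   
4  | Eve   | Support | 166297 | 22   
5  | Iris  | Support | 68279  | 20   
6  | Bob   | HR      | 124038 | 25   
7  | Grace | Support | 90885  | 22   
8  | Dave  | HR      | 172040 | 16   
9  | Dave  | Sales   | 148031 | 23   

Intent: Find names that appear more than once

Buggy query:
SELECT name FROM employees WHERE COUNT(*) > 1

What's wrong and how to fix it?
Bug: COUNT(*) is an aggregate and cannot be used in WHERE

Fix: GROUP BY name, then filter groups with HAVING COUNT(*) > 1

Corrected query:
SELECT name FROM employees GROUP BY name HAVING COUNT(*) > 1

Result:
name
----
Dave
Iris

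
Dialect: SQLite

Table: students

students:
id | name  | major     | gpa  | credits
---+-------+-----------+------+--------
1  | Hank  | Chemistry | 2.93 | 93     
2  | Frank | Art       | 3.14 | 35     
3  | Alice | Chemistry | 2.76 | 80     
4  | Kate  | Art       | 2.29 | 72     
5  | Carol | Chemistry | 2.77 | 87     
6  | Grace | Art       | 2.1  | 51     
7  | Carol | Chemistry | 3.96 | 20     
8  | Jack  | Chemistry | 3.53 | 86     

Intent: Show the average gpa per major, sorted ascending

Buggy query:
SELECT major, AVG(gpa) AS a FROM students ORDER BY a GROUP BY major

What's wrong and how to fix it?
Bug: ORDER BY appears before GROUP BY; SQL clause order requires GROUP BY first

Fix: Reorder: SELECT … FROM … GROUP BY … ORDER BY …

Corrected query:
SELECT major, AVG(gpa) AS a FROM students GROUP BY major ORDER BY a

Result:
major     | a   
----------+-----
Art       | 2.51
Chemistry | 3.19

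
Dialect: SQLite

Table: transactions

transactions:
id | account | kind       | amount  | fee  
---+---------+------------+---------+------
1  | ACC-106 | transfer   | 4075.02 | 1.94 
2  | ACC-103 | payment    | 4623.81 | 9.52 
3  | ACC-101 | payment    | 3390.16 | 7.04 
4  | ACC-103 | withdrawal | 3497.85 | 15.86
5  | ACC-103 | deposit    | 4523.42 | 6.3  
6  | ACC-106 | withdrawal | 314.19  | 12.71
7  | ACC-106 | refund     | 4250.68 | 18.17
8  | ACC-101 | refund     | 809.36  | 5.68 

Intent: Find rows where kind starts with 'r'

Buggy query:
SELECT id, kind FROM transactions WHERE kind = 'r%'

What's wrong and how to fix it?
Bug: '=' compares the literal string including the % character; pattern matching needs LIKE

Fix: Replace '=' with LIKE so 'r%' is treated as a pattern

Corrected query:
SELECT id, kind FROM transactions WHERE kind LIKE 'r%'

Result:
id | kind  
---+-------
7  | refund
8  | refund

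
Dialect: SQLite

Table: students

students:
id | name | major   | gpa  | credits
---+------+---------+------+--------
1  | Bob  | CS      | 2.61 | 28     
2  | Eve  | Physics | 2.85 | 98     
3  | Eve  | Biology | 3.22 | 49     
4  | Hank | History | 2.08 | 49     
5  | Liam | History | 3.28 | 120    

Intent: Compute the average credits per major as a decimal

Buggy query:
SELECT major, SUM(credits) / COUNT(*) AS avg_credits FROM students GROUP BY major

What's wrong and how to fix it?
Bug: Both operands are integers, so '/' performs integer division and truncates

Fix: Multiply by 1.0 (or CAST to REAL) to force floating-point division

Corrected query:
SELECT major, SUM(credits) * 1.0 / COUNT(*) AS avg_credits FROM students GROUP BY major

Result:
major   | avg_credits
--------+------------
Biology | 49         
CS      | 28         
History | 84.5       
Physics | 98         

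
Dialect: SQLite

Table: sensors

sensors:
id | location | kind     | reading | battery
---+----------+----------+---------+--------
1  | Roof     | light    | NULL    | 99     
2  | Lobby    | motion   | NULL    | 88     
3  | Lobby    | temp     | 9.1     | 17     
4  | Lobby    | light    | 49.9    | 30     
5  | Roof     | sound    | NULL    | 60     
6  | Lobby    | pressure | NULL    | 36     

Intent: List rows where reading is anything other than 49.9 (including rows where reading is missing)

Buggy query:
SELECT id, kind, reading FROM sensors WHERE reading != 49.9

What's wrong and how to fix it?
Bug: 'reading != 49.9' is unknown when reading is NULL, so NULL rows are silently excluded

Fix: Add an explicit OR reading IS NULL to include the missing-value rows

Corrected query:
SELECT id, kind, reading FROM sensors WHERE reading != 49.9 OR reading IS NULL

Result:
id | kind     | reading
---+----------+--------
1  | light    | NULL   
2  | motion   | NULL   
3  | temp     | 9.1    
5  | sound    | NULL   
6  | pressure | NULL   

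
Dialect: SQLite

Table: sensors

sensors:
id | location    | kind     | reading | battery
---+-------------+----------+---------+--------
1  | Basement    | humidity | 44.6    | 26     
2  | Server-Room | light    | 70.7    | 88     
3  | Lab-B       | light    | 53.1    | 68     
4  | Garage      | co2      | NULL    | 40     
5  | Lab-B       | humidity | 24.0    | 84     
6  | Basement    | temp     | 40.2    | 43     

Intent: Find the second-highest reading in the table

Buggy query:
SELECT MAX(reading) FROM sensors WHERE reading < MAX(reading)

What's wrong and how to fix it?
Bug: MAX(reading) on the right of the comparison is an aggregate-in-WHERE error

Fix: Put the inner MAX in a scalar subquery

Corrected query:
SELECT MAX(reading) FROM sensors WHERE reading < (SELECT MAX(reading) FROM sensors)

Result:
MAX(reading)
------------
53.1        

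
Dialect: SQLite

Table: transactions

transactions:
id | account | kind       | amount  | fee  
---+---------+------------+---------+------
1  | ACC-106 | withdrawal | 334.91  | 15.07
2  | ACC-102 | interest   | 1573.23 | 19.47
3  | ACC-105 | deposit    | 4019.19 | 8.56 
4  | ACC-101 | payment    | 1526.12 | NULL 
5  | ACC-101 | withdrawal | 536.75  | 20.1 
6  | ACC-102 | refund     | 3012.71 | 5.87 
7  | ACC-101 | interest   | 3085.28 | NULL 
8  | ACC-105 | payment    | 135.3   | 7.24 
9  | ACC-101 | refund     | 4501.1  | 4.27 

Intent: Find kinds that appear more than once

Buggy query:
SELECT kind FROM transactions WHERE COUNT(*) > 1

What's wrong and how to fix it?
Bug: COUNT(*) is an aggregate and cannot be used in WHERE

Fix: Group first, then use HAVING for the count condition

Corrected query:
SELECT kind FROM transactions GROUP BY kind HAVING COUNT(*) > 1

Result:
kind      
----------
interest  
payment   
refund    
withdrawal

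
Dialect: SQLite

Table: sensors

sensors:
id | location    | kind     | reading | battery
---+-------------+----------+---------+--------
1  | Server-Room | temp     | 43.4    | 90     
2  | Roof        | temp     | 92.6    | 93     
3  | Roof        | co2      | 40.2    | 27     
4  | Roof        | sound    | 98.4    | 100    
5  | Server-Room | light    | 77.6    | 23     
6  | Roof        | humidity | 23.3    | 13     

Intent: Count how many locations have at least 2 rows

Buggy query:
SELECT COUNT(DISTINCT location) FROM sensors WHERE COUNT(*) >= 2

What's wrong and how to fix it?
Bug: COUNT(*) cannot appear in WHERE; the per-group count doesn't exist yet

Fix: Use a subquery that GROUPs and filters with HAVING, then count its rows

Corrected query:
SELECT COUNT(*) FROM (SELECT location FROM sensors GROUP BY location HAVING COUNT(*) >= 2)

Result:
COUNT(*)
--------
2       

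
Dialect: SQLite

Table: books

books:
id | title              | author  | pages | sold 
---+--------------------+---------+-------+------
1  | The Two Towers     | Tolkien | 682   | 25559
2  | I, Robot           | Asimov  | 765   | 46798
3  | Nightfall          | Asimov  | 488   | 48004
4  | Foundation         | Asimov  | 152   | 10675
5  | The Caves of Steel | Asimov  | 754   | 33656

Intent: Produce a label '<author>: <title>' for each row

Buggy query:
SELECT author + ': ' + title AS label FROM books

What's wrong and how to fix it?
Bug: '+' is numeric addition; on text columns SQLite converts them to 0 instead of concatenating

Fix: Use the || operator for string concatenation

Corrected query:
SELECT author || ': ' || title AS label FROM books

Result:
label                     
--------------------------
Tolkien: The Two Towers   
Asimov: I, Robot          
Asimov: Nightfall         
Asimov: Foundation        
Asimov: The Caves of Steel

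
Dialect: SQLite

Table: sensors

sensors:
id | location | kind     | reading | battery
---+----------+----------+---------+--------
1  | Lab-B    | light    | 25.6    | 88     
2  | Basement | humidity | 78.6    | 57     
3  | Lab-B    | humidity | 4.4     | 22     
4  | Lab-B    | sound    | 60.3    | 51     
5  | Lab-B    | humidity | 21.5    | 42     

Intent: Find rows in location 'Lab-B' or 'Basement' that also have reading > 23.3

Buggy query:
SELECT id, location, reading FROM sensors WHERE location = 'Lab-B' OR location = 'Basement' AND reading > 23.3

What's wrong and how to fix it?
Bug: Without parentheses, AND is evaluated before OR, so the reading filter only applies to the 'Basement' branch

Fix: Add parentheses around the OR so the AND applies to both alternatives

Corrected query:
SELECT id, location, reading FROM sensors WHERE (location = 'Lab-B' OR location = 'Basement') AND reading > 23.3

Result:
id | location | reading
---+----------+--------
1  | Lab-B    | 25.6   
2  | Basement | 78.6   
4  | Lab-B    | 60.3   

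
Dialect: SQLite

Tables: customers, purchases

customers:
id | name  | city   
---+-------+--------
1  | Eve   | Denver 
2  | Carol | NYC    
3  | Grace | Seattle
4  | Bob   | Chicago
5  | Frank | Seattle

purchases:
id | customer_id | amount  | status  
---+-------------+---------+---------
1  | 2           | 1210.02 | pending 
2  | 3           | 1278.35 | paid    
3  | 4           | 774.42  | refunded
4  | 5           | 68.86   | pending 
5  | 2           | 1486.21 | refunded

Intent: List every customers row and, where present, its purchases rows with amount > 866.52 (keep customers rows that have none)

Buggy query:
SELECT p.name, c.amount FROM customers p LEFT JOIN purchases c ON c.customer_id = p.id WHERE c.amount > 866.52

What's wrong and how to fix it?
Bug: Filtering c.amount in WHERE discards the NULL rows produced by LEFT JOIN, turning it into an inner join

Fix: Put 'c.amount > 866.52' in the JOIN's ON clause instead of WHERE

Corrected query:
SELECT p.name, c.amount FROM customers p LEFT JOIN purchases c ON c.customer_id = p.id AND c.amount > 866.52

Result:
name  | amount 
------+--------
Eve   | NULL   
Carol | 1210.02
Carol | 1486.21
Grace | 1278.35
Bob   | NULL   
Frank | NULL   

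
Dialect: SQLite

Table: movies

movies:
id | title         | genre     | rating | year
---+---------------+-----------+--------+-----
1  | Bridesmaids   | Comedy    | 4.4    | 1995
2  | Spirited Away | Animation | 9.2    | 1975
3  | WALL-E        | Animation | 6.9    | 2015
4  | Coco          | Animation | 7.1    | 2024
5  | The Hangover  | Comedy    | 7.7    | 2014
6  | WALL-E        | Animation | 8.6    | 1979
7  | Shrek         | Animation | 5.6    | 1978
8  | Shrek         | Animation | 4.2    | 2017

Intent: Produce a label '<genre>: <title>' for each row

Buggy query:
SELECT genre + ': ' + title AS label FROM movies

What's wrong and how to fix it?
Bug: '+' is numeric addition; on text columns SQLite converts them to 0 instead of concatenating

Fix: Replace + with || to concatenate text

Corrected query:
SELECT genre || ': ' || title AS label FROM movies

Result:
label                   
------------------------
Comedy: Bridesmaids     
Animation: Spirited Away
Animation: WALL-E       
Animation: Coco         
Comedy: The Hangover    
Animation: WALL-E       
Animation: Shrek        
Animation: Shrek        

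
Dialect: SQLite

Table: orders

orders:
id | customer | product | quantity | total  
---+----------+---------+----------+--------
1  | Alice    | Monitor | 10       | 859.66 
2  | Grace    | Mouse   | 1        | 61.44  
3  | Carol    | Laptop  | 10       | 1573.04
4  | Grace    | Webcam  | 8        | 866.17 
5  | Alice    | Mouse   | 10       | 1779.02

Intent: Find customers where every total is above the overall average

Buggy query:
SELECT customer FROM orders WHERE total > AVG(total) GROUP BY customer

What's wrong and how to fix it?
Bug: WHERE evaluates per row before aggregation, so AVG() is unavailable

Fix: Use a subquery for AVG and a HAVING MIN(...) filter so the condition holds for every row in the group

Corrected query:
SELECT customer FROM orders GROUP BY customer HAVING MIN(total) > (SELECT AVG(total) FROM orders)

Result:
customer
--------
Carol   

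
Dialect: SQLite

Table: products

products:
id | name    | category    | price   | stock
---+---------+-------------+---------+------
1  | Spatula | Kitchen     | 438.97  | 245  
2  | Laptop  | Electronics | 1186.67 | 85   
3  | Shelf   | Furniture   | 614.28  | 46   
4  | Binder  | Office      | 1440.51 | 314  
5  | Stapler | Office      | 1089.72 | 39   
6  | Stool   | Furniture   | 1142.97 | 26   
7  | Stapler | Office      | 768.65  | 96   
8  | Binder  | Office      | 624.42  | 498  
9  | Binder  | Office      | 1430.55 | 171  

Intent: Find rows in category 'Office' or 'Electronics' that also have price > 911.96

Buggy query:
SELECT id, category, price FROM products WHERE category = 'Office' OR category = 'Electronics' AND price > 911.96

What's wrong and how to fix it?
Bug: AND binds tighter than OR, so this parses as category = 'Office' OR (category = 'Electronics' AND price > 911.96)

Fix: Add parentheses around the OR so the AND applies to both alternatives

Corrected query:
SELECT id, category, price FROM products WHERE (category = 'Office' OR category = 'Electronics') AND price > 911.96

Result:
id | category    | price  
---+-------------+--------
2  | Electronics | 1186.67
4  | Office      | 1440.51
5  | Office      | 1089.72
9  | Office      | 1430.55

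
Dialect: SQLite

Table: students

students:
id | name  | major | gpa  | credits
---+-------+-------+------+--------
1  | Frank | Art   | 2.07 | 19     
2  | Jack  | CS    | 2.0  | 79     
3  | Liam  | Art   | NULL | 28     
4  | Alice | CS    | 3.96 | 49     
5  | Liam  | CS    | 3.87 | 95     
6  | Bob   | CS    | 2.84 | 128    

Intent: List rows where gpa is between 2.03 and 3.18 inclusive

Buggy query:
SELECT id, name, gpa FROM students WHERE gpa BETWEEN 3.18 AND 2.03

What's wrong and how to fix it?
Bug: BETWEEN expects the lower bound first; with 3.18 AND 2.03 the range is empty

Fix: Swap the bounds so the smaller value comes first

Corrected query:
SELECT id, name, gpa FROM students WHERE gpa BETWEEN 2.03 AND 3.18

Result:
id | name  | gpa 
---+-------+-----
1  | Frank | 2.07
6  | Bob   | 2.84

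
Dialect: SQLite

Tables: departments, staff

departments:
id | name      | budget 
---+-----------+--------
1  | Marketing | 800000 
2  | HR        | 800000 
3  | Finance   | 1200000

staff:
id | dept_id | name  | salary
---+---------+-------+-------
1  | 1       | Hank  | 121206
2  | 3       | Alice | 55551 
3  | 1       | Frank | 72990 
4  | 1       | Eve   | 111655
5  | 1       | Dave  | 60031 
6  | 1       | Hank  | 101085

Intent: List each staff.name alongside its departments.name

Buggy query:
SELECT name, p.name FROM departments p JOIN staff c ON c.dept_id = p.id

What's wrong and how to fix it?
Bug: Both tables have a 'name' column; the unqualified reference is ambiguous

Fix: Prefix ambiguous columns with the table alias

Corrected query:
SELECT c.name, p.name FROM departments p JOIN staff c ON c.dept_id = p.id

Result:
name  | name     
------+----------
Hank  | Marketing
Alice | Finance  
Frank | Marketing
Eve   | Marketing
Dave  | Marketing
Hank  | Marketing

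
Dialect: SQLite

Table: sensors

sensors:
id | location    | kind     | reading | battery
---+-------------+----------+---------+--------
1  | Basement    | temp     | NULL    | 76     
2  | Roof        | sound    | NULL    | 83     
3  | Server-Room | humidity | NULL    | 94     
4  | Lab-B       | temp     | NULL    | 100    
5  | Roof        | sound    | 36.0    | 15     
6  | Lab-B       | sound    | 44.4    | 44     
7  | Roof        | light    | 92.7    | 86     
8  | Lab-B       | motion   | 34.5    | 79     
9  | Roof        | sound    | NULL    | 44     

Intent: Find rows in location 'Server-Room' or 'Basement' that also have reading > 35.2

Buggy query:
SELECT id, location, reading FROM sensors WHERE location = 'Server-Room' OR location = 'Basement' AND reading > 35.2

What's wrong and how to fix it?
Bug: AND binds tighter than OR, so this parses as location = 'Server-Room' OR (location = 'Basement' AND reading > 35.2)

Fix: Group the OR with parentheses (or use IN), then AND the threshold

Corrected query:
SELECT id, location, reading FROM sensors WHERE (location = 'Server-Room' OR location = 'Basement') AND reading > 35.2

Result:
(no rows)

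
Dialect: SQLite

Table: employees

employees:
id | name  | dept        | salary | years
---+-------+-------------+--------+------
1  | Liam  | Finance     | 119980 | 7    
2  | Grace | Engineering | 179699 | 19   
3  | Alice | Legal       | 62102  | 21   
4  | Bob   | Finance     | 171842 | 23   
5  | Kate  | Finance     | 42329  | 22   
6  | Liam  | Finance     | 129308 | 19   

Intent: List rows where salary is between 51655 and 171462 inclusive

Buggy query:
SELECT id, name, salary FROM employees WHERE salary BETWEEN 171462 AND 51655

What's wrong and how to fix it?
Bug: The bounds are reversed; BETWEEN a AND b requires a <= b to match anything

Fix: Write BETWEEN 51655 AND 171462

Corrected query:
SELECT id, name, salary FROM employees WHERE salary BETWEEN 51655 AND 171462

Result:
id | name  | salary
---+-------+-------
1  | Liam  | 119980
3  | Alice | 62102 
6  | Liam  | 129308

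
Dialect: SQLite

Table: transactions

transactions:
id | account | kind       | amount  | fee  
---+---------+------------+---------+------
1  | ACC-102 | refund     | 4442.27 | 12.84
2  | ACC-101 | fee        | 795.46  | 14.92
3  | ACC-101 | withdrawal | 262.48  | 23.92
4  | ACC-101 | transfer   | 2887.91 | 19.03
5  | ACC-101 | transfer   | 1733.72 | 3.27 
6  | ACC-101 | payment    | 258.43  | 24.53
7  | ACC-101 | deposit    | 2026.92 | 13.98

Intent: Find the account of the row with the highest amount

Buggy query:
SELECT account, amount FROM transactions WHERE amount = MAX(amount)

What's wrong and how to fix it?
Bug: WHERE is evaluated per row; an aggregate over the whole table isn't defined there

Fix: Wrap MAX in a scalar subquery so WHERE compares against a single value

Corrected query:
SELECT account, amount FROM transactions WHERE amount = (SELECT MAX(amount) FROM transactions)

Result:
account | amount 
--------+--------
ACC-102 | 4442.27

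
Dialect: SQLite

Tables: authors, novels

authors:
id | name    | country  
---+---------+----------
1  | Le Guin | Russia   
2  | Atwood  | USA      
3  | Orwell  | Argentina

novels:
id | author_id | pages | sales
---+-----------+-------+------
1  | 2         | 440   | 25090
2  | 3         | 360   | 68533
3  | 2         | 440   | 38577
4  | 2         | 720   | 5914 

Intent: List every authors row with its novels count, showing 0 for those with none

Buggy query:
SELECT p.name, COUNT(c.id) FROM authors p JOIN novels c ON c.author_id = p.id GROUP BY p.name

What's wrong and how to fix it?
Bug: INNER JOIN drops authors rows that have no matching novels rows

Fix: Use LEFT JOIN so parents without children still appear (COUNT(c.id) gives 0)

Corrected query:
SELECT p.name, COUNT(c.id) FROM authors p LEFT JOIN novels c ON c.author_id = p.id GROUP BY p.name

Result:
name    | COUNT(c.id)
--------+------------
Atwood  | 3          
Le Guin | 0          
Orwell  | 1          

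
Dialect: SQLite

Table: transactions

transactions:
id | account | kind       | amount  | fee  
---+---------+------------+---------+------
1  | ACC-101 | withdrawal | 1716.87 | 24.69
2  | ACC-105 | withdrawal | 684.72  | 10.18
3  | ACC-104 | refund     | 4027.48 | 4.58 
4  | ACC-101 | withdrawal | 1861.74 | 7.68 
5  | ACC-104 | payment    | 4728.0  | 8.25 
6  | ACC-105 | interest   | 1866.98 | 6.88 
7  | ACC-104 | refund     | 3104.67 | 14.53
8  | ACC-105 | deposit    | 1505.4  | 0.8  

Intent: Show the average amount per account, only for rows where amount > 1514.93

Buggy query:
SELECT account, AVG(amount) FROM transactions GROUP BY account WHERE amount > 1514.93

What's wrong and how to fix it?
Bug: WHERE cannot follow GROUP BY

Fix: Place WHERE between FROM and GROUP BY

Corrected query:
SELECT account, AVG(amount) FROM transactions WHERE amount > 1514.93 GROUP BY account

Result:
account | AVG(amount)
--------+------------
ACC-101 | 1789.305   
ACC-104 | 3953.383333
ACC-105 | 1866.98    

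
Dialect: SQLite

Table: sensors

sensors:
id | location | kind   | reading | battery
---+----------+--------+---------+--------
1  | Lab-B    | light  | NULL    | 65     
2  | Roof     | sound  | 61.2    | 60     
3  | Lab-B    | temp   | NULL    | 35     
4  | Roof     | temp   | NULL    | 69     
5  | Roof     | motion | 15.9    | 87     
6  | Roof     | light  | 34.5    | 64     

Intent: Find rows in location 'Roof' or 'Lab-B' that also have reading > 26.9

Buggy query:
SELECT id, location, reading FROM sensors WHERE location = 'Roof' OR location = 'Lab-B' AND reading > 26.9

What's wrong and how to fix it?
Bug: AND binds tighter than OR, so this parses as location = 'Roof' OR (location = 'Lab-B' AND reading > 26.9)

Fix: Add parentheses around the OR so the AND applies to both alternatives

Corrected query:
SELECT id, location, reading FROM sensors WHERE (location = 'Roof' OR location = 'Lab-B') AND reading > 26.9

Result:
id | location | reading
---+----------+--------
2  | Roof     | 61.2   
6  | Roof     | 34.5   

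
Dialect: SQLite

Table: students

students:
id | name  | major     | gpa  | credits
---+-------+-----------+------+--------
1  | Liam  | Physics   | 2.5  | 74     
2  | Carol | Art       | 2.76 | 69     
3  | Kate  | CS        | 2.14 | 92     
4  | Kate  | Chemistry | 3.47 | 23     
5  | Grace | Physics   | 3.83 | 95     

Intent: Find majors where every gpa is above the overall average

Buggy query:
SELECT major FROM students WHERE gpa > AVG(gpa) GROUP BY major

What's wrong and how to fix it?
Bug: WHERE evaluates per row before aggregation, so AVG() is unavailable

Fix: Use a subquery for AVG and a HAVING MIN(...) filter so the condition holds for every row in the group

Corrected query:
SELECT major FROM students GROUP BY major HAVING MIN(gpa) > (SELECT AVG(gpa) FROM students)

Result:
major    
---------
Chemistry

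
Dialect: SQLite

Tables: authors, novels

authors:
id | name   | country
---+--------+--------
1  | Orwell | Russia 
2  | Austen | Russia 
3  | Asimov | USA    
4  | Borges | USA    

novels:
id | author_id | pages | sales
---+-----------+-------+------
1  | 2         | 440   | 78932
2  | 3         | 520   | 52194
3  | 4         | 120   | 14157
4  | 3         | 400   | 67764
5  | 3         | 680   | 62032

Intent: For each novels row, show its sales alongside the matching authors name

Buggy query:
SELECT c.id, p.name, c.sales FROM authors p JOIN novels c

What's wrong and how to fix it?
Bug: Missing join condition: each novels row is matched to all authors rows instead of just its own

Fix: Add ON c.author_id = p.id to the JOIN

Corrected query:
SELECT c.id, p.name, c.sales FROM authors p JOIN novels c ON c.author_id = p.id

Result:
id | name   | sales
---+--------+------
1  | Austen | 78932
2  | Asimov | 52194
3  | Borges | 14157
4  | Asimov | 67764
5  | Asimov | 62032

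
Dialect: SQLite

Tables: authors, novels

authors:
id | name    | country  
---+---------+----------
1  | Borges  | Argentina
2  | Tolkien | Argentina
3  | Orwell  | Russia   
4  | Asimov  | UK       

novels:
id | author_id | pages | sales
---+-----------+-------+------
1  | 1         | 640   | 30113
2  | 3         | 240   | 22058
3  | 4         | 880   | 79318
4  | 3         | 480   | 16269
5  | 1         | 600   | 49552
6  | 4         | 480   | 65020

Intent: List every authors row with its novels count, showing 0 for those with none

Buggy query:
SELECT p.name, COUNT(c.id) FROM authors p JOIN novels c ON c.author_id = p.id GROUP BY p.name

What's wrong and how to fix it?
Bug: INNER JOIN drops authors rows that have no matching novels rows

Fix: Use LEFT JOIN so parents without children still appear (COUNT(c.id) gives 0)

Corrected query:
SELECT p.name, COUNT(c.id) FROM authors p LEFT JOIN novels c ON c.author_id = p.id GROUP BY p.name

Result:
name    | COUNT(c.id)
--------+------------
Asimov  | 2          
Borges  | 2          
Orwell  | 2          
Tolkien | 0          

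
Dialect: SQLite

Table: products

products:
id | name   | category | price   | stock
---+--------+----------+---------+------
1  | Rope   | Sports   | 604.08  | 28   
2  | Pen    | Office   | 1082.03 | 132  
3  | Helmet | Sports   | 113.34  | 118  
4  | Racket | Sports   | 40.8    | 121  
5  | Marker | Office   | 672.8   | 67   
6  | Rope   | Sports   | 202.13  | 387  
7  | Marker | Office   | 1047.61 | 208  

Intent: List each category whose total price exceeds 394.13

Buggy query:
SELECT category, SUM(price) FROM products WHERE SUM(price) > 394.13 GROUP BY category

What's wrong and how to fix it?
Bug: WHERE runs before GROUP BY, so aggregates aren't available there

Fix: Use HAVING (which filters groups after aggregation) instead of WHERE

Corrected query:
SELECT category, SUM(price) FROM products GROUP BY category HAVING SUM(price) > 394.13

Result:
category | SUM(price)
---------+-----------
Office   | 2802.44   
Sports   | 960.35    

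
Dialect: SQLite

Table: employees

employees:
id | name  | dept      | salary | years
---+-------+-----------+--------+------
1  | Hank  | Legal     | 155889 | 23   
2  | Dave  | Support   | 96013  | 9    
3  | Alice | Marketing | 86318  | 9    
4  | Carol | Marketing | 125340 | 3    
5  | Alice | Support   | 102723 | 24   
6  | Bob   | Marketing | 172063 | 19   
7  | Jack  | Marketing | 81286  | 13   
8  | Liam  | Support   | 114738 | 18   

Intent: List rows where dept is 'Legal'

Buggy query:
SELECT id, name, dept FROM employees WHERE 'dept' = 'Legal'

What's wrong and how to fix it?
Bug: 'dept' in single quotes is a string literal, not the column; the comparison is literal-vs-literal and never true

Fix: Remove the quotes around the column name (or use double quotes for an identifier)

Corrected query:
SELECT id, name, dept FROM employees WHERE dept = 'Legal'

Result:
id | name | dept 
---+------+------
1  | Hank | Legal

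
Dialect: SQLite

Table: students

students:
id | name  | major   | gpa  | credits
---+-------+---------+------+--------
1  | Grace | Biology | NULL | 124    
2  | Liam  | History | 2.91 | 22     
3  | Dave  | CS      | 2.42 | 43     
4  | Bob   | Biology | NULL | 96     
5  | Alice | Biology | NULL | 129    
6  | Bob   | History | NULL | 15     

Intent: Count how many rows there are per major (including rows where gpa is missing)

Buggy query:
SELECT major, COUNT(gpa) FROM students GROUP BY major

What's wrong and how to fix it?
Bug: COUNT(gpa) skips NULLs, so groups with missing gpa are undercounted

Fix: Replace COUNT(gpa) with COUNT(*)

Corrected query:
SELECT major, COUNT(*) FROM students GROUP BY major

Result:
major   | COUNT(*)
--------+---------
Biology | 3       
CS      | 1       
History | 2       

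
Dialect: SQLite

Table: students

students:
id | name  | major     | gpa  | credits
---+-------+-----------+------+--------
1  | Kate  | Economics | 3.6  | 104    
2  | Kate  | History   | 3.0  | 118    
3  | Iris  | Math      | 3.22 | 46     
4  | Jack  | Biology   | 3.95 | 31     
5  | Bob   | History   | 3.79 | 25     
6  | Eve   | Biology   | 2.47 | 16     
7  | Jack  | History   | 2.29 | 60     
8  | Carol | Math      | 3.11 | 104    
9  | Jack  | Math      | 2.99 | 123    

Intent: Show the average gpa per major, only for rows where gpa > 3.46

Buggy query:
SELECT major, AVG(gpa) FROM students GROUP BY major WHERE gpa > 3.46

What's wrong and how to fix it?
Bug: Row-level WHERE must come before GROUP BY in the clause order

Fix: Move the WHERE clause before GROUP BY

Corrected query:
SELECT major, AVG(gpa) FROM students WHERE gpa > 3.46 GROUP BY major

Result:
major     | AVG(gpa)
----------+---------
Biology   | 3.95    
Economics | 3.6     
History   | 3.79    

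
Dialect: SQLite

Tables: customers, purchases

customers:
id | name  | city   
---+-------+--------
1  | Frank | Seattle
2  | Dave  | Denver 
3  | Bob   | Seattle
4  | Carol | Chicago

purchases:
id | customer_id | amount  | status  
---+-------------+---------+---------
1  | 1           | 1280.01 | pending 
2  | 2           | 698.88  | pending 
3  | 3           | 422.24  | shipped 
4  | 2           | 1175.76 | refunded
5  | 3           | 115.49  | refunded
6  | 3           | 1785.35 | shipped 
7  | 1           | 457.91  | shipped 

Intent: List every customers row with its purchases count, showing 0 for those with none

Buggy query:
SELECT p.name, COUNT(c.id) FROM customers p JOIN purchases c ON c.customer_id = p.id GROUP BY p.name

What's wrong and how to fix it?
Bug: An inner join excludes parents with zero children

Fix: Switch to LEFT JOIN to retain unmatched parent rows

Corrected query:
SELECT p.name, COUNT(c.id) FROM customers p LEFT JOIN purchases c ON c.customer_id = p.id GROUP BY p.name

Result:
name  | COUNT(c.id)
------+------------
Bob   | 3          
Carol | 0          
Dave  | 2          
Frank | 2          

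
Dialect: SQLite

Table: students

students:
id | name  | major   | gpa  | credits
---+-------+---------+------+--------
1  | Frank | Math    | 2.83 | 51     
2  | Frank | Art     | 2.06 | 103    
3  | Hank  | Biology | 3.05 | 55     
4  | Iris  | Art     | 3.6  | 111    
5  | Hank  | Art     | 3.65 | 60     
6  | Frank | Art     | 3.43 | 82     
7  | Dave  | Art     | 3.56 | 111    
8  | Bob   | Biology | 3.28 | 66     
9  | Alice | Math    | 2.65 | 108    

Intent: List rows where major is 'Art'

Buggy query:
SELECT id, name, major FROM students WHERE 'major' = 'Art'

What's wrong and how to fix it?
Bug: Single quotes denote string literals in SQL; the column name is being compared as a constant string

Fix: Reference the column as major without single quotes

Corrected query:
SELECT id, name, major FROM students WHERE major = 'Art'

Result:
id | name  | major
---+-------+------
2  | Frank | Art  
4  | Iris  | Art  
5  | Hank  | Art  
6  | Frank | Art  
7  | Dave  | Art  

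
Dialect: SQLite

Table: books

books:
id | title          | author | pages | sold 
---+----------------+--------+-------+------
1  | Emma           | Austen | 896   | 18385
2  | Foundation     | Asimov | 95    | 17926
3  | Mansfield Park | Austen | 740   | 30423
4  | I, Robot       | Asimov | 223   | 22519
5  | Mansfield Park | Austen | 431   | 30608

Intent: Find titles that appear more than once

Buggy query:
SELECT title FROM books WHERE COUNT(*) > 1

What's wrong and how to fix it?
Bug: WHERE can't reference COUNT(*); aggregates are computed after WHERE

Fix: Group first, then use HAVING for the count condition

Corrected query:
SELECT title FROM books GROUP BY title HAVING COUNT(*) > 1

Result:
title         
--------------
Mansfield Park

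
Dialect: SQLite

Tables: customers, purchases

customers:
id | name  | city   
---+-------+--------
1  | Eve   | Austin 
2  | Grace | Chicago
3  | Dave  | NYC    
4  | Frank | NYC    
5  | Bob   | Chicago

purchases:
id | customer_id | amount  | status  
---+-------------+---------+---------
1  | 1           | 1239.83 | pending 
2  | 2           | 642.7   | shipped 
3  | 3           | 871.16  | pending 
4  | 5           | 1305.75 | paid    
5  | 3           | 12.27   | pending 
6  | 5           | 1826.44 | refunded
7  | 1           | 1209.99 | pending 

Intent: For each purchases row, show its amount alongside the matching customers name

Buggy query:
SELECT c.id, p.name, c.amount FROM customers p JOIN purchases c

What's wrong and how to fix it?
Bug: Missing join condition: each purchases row is matched to all customers rows instead of just its own

Fix: Specify the join condition linking the foreign key to the parent id

Corrected query:
SELECT c.id, p.name, c.amount FROM customers p JOIN purchases c ON c.customer_id = p.id

Result:
id | name  | amount 
---+-------+--------
1  | Eve   | 1239.83
2  | Grace | 642.7  
3  | Dave  | 871.16 
4  | Bob   | 1305.75
5  | Dave  | 12.27  
6  | Bob   | 1826.44
7  | Eve   | 1209.99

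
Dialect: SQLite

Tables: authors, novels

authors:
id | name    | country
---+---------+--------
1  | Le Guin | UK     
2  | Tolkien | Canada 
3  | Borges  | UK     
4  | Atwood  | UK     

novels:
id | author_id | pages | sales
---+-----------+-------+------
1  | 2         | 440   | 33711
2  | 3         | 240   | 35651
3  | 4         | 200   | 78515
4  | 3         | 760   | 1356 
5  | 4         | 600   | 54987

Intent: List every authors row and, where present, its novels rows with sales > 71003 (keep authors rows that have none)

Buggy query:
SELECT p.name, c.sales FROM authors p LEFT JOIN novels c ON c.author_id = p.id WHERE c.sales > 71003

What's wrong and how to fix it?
Bug: Filtering c.sales in WHERE discards the NULL rows produced by LEFT JOIN, turning it into an inner join

Fix: Move the right-table condition into the ON clause so unmatched parents are kept

Corrected query:
SELECT p.name, c.sales FROM authors p LEFT JOIN novels c ON c.author_id = p.id AND c.sales > 71003

Result:
name    | sales
--------+------
Le Guin | NULL 
Tolkien | NULL 
Borges  | NULL 
Atwood  | 78515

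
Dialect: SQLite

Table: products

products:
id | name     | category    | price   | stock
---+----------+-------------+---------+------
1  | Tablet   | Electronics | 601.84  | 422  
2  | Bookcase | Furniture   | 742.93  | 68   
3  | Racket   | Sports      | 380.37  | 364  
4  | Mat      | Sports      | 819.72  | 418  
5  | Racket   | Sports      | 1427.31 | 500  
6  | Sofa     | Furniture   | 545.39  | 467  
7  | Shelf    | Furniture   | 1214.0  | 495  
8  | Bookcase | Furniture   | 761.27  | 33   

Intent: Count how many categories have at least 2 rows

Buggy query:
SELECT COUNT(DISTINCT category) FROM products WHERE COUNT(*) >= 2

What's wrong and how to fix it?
Bug: WHERE filters individual rows, not groups, so a group-level COUNT is invalid there

Fix: Group first with HAVING COUNT(*) >= 2, then COUNT the resulting groups

Corrected query:
SELECT COUNT(*) FROM (SELECT category FROM products GROUP BY category HAVING COUNT(*) >= 2)

Result:
COUNT(*)
--------
2       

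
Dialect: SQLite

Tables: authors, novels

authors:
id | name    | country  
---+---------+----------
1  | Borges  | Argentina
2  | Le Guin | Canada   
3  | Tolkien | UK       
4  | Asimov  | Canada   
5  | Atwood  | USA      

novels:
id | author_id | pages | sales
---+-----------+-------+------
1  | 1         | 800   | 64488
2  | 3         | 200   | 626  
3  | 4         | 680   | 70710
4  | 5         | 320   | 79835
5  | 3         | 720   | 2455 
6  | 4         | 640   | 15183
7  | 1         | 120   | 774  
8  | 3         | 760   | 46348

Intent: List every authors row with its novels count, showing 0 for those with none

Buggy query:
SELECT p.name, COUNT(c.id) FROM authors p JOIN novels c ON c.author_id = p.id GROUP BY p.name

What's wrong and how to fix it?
Bug: An inner join excludes parents with zero children

Fix: Switch to LEFT JOIN to retain unmatched parent rows

Corrected query:
SELECT p.name, COUNT(c.id) FROM authors p LEFT JOIN novels c ON c.author_id = p.id GROUP BY p.name

Result:
name    | COUNT(c.id)
--------+------------
Asimov  | 2          
Atwood  | 1          
Borges  | 2          
Le Guin | 0          
Tolkien | 3          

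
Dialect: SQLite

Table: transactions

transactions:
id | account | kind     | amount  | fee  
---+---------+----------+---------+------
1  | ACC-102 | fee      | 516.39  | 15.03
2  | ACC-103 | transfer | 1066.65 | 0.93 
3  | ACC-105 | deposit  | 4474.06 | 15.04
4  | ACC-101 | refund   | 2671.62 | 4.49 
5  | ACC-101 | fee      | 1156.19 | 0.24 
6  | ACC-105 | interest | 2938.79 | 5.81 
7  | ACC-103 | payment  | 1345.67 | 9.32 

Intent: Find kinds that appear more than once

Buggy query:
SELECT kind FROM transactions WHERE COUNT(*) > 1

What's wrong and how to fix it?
Bug: WHERE can't reference COUNT(*); aggregates are computed after WHERE

Fix: Group first, then use HAVING for the count condition

Corrected query:
SELECT kind FROM transactions GROUP BY kind HAVING COUNT(*) > 1

Result:
kind
----
fee 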